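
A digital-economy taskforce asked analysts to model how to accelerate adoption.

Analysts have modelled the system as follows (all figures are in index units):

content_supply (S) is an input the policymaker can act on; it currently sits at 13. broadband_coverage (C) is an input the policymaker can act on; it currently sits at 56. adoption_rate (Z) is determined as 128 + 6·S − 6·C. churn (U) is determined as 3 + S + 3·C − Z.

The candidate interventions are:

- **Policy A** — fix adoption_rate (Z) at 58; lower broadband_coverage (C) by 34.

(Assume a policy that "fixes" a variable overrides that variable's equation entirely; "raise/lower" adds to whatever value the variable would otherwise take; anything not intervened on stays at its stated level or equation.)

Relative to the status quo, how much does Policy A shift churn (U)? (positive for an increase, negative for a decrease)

-290

Baseline:
  S = 13
  C = 56
  Z = 128 + 6·13 − 6·56 = -130
  U = 3 + 13 + 3·56 − (-130) = 314
Policy A (Z := 58, C − 34):
  S = 13
  C = 56 − 34 = 22
  Z = 58
  U = 3 + 13 + 3·22 − 58 = 24
Change in U: 24 − 314 = -290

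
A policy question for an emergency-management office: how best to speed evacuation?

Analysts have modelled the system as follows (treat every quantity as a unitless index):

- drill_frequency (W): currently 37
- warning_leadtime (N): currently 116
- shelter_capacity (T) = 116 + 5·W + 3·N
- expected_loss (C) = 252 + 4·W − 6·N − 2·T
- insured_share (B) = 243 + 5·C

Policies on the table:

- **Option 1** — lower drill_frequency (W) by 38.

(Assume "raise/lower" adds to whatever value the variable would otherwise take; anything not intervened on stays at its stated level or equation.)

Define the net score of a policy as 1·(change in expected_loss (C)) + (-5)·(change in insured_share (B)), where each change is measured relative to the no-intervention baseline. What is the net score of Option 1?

Baseline:
  W = 37
  N = 116
  T = 116 + 5·37 + 3·116 = 649
  C = 252 + 4·37 − 6·116 − 2·649 = -1594
  B = 243 + 5·(-1594) = -7727
Option 1 (W − 38):
  W = 37 − 38 = -1
  N = 116
  T = 116 + 5·(-1) + 3·116 = 459
  C = 252 + 4·(-1) − 6·116 − 2·459 = -1366
  B = 243 + 5·(-1366) = -6587
ΔC = -1366 − (-1594) = 228; ΔB = -6587 − (-7727) = 1140
Score = 1·228 + (-5)·1140 = -5472

-5472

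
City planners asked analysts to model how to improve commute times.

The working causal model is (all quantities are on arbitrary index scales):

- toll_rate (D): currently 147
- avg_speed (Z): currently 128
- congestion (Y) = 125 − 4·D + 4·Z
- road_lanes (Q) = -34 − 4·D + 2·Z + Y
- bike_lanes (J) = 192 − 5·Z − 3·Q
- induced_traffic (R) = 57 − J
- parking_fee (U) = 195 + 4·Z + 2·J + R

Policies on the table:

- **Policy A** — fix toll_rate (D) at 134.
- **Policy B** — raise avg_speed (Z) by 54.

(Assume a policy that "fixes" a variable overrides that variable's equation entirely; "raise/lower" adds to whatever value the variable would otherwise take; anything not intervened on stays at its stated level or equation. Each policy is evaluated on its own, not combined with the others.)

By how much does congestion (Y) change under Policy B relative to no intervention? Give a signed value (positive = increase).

216

Baseline:
  D = 147
  Z = 128
  Y = 125 − 4·147 + 4·128 = 49
Policy B (Z + 54):
  D = 147
  Z = 128 + 54 = 182
  Y = 125 − 4·147 + 4·182 = 265
Change in Y: 265 − 49 = 216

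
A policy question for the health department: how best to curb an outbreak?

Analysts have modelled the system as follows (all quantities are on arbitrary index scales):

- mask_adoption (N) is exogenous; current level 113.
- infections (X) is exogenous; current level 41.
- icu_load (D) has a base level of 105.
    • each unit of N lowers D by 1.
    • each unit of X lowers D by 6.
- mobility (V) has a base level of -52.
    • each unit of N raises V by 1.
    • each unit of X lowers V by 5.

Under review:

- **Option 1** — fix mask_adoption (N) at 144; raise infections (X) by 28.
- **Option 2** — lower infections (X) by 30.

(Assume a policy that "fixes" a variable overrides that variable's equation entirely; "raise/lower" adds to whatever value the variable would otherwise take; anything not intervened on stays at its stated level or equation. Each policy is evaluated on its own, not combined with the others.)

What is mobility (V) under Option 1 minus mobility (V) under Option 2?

Option 1 (N := 144, X + 28):
  N = 144
  X = 41 + 28 = 69
  V = -52 + 144 − 5·69 = -253
Option 2 (X − 30):
  N = 113
  X = 41 − 30 = 11
  V = -52 + 113 − 5·11 = 6
V: -253 − 6 = -259

-259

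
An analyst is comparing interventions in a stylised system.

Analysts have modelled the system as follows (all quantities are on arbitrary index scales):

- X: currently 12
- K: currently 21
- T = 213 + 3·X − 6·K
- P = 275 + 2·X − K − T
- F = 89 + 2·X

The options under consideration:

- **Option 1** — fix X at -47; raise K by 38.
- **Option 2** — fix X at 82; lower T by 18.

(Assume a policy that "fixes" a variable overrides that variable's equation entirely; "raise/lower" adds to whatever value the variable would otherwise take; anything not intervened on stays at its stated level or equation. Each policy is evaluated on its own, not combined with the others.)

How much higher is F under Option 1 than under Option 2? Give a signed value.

-258

Option 1 (X := -47, K + 38):
  X = -47
  F = 89 + 2·(-47) = -5
Option 2 (X := 82, T − 18):
  X = 82
  F = 89 + 2·82 = 253
F: -5 − 253 = -258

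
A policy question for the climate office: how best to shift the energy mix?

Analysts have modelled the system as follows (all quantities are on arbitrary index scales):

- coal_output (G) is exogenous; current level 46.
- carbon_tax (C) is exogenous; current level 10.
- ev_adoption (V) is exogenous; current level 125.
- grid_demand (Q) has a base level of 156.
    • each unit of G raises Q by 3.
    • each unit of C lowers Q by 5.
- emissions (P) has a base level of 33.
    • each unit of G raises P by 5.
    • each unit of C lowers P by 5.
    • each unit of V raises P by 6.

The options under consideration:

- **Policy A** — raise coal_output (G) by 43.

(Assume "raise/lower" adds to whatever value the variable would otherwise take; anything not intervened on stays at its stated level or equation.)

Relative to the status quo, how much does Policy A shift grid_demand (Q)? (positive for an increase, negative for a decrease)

Baseline:
  G = 46
  C = 10
  Q = 156 + 3·46 − 5·10 = 244
Policy A (G + 43):
  G = 46 + 43 = 89
  C = 10
  Q = 156 + 3·89 − 5·10 = 373
Change in Q: 373 − 244 = 129

129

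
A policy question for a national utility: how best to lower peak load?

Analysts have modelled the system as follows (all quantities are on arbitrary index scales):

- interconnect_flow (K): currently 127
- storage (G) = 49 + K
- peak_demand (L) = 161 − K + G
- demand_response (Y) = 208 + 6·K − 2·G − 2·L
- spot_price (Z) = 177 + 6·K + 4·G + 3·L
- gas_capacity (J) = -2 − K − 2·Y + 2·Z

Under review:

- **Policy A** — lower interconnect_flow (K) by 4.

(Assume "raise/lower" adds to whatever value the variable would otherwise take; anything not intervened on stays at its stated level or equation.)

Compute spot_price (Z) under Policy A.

Policy A (K − 4):
  K = 127 − 4 = 123
  G = 49 + 123 = 172
  L = 161 − 123 + 172 = 210
  Z = 177 + 6·123 + 4·172 + 3·210 = 2233

2233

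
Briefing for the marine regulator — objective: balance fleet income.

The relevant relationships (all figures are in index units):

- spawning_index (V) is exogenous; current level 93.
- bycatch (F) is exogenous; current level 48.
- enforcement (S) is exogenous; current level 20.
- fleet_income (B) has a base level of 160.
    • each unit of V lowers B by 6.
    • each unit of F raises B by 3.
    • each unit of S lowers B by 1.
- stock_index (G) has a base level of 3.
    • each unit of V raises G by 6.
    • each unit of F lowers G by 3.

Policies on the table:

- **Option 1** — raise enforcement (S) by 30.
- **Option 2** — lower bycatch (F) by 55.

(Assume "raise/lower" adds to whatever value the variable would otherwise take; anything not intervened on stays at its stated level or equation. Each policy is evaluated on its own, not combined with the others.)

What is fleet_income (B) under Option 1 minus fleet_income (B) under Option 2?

135

Option 1 (S + 30):
  V = 93
  F = 48
  S = 20 + 30 = 50
  B = 160 − 6·93 + 3·48 − 50 = -304
Option 2 (F − 55):
  V = 93
  F = 48 − 55 = -7
  S = 20
  B = 160 − 6·93 + 3·(-7) − 20 = -439
B: -304 − (-439) = 135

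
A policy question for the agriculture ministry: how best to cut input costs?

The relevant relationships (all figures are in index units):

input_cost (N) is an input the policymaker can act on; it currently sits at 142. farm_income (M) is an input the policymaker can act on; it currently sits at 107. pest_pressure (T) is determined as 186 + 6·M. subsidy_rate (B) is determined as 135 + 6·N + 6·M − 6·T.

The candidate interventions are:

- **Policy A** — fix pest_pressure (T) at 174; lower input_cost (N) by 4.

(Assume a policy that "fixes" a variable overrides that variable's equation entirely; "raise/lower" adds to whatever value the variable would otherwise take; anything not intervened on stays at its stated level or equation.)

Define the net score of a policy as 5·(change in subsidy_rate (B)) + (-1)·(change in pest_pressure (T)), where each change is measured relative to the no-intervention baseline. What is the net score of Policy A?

Baseline:
  N = 142
  M = 107
  T = 186 + 6·107 = 828
  B = 135 + 6·142 + 6·107 − 6·828 = -3339
Policy A (T := 174, N − 4):
  N = 142 − 4 = 138
  M = 107
  T = 174
  B = 135 + 6·138 + 6·107 − 6·174 = 561
ΔB = 561 − (-3339) = 3900; ΔT = 174 − 828 = -654
Score = 5·3900 + (-1)·(-654) = 20154

20154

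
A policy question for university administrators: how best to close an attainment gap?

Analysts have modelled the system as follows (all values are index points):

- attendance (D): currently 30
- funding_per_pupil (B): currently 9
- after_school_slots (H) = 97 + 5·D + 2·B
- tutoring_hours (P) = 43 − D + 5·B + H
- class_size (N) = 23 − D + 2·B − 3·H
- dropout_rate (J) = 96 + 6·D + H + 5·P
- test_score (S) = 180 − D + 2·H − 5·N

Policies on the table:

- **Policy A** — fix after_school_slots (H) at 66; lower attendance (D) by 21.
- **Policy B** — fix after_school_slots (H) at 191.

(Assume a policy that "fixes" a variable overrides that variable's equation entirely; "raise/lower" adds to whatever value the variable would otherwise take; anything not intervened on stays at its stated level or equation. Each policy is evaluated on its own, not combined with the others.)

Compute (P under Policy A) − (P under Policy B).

-104

Policy A (H := 66, D − 21):
  D = 30 − 21 = 9
  B = 9
  H = 66
  P = 43 − 9 + 5·9 + 66 = 145
Policy B (H := 191):
  D = 30
  B = 9
  H = 191
  P = 43 − 30 + 5·9 + 191 = 249
P: 145 − 249 = -104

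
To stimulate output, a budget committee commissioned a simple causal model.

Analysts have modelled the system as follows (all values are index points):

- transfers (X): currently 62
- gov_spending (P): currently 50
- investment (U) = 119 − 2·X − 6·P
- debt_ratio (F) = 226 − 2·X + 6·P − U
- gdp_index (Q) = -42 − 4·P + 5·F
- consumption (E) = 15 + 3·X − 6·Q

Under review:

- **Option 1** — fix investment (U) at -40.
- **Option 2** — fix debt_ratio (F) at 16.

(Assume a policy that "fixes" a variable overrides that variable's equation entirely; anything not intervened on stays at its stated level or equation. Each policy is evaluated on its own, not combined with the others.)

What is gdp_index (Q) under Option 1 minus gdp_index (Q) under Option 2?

Option 1 (U := -40):
  X = 62
  P = 50
  U = -40
  F = 226 − 2·62 + 6·50 − (-40) = 442
  Q = -42 − 4·50 + 5·442 = 1968
Option 2 (F := 16):
  X = 62
  P = 50
  U = 119 − 2·62 − 6·50 = -305
  F = 16
  Q = -42 − 4·50 + 5·16 = -162
Q: 1968 − (-162) = 2130

2130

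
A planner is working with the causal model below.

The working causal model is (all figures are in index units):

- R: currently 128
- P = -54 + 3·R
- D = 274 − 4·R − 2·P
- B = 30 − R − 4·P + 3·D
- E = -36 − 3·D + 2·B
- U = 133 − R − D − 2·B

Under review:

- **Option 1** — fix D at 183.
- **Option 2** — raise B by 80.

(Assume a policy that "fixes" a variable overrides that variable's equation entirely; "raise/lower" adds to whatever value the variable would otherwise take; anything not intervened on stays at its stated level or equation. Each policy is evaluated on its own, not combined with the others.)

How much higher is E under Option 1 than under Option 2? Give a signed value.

3083

Option 1 (D := 183):
  R = 128
  P = -54 + 3·128 = 330
  D = 183
  B = 30 − 128 − 4·330 + 3·183 = -869
  E = -36 − 3·183 + 2·(-869) = -2323
Option 2 (B + 80):
  R = 128
  P = -54 + 3·128 = 330
  D = 274 − 4·128 − 2·330 = -898
  B = 30 − 128 − 4·330 + 3·(-898) (+80 from intervention) = -4032
  E = -36 − 3·(-898) + 2·(-4032) = -5406
E: -2323 − (-5406) = 3083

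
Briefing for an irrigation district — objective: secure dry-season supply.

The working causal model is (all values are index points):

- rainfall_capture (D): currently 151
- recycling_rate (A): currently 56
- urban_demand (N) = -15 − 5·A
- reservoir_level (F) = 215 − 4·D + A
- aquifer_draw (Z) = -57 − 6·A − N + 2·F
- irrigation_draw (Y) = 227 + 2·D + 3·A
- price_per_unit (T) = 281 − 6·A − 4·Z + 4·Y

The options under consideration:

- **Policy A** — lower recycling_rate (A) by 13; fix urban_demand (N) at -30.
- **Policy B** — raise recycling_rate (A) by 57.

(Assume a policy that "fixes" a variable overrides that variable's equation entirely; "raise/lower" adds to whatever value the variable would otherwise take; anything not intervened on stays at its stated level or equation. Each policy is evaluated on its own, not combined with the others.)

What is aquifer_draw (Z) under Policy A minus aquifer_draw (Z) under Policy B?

-270

Policy A (A − 13, N := -30):
  D = 151
  A = 56 − 13 = 43
  N = -30
  F = 215 − 4·151 + 43 = -346
  Z = -57 − 6·43 − (-30) + 2·(-346) = -977
Policy B (A + 57):
  D = 151
  A = 56 + 57 = 113
  N = -15 − 5·113 = -580
  F = 215 − 4·151 + 113 = -276
  Z = -57 − 6·113 − (-580) + 2·(-276) = -707
Z: -977 − (-707) = -270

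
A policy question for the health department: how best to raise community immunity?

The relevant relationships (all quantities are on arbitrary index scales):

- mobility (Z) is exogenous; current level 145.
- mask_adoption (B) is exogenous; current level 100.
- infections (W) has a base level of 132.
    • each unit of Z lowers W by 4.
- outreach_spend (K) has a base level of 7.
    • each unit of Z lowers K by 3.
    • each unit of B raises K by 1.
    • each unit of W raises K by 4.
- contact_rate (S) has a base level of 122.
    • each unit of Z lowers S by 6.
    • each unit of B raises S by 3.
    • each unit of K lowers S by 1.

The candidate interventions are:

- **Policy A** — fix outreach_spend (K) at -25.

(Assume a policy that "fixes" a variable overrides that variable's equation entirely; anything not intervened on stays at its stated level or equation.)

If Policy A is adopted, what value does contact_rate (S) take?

-423

Policy A (K := -25):
  Z = 145
  B = 100
  W = 132 − 4·145 = -448
  K = -25
  S = 122 − 6·145 + 3·100 − (-25) = -423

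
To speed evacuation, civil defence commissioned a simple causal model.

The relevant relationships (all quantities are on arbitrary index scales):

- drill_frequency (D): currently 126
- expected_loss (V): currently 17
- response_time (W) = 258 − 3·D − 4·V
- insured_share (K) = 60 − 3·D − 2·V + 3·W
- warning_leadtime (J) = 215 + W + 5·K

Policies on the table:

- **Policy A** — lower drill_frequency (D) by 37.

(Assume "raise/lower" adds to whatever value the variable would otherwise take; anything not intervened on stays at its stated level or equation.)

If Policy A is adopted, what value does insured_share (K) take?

Policy A (D − 37):
  D = 126 − 37 = 89
  V = 17
  W = 258 − 3·89 − 4·17 = -77
  K = 60 − 3·89 − 2·17 + 3·(-77) = -472

-472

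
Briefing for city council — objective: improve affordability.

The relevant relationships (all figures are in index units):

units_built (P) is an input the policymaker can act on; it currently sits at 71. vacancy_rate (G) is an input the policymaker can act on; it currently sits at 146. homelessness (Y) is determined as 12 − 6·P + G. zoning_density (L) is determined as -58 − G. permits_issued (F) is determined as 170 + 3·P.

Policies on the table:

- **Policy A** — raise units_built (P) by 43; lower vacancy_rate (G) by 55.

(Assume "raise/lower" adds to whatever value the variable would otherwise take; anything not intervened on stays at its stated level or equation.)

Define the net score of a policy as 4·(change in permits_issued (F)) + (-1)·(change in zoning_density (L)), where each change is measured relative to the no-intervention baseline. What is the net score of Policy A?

461

Baseline:
  P = 71
  G = 146
  L = -58 − 146 = -204
  F = 170 + 3·71 = 383
Policy A (P + 43, G − 55):
  P = 71 + 43 = 114
  G = 146 − 55 = 91
  L = -58 − 91 = -149
  F = 170 + 3·114 = 512
ΔF = 512 − 383 = 129; ΔL = -149 − (-204) = 55
Score = 4·129 + (-1)·55 = 461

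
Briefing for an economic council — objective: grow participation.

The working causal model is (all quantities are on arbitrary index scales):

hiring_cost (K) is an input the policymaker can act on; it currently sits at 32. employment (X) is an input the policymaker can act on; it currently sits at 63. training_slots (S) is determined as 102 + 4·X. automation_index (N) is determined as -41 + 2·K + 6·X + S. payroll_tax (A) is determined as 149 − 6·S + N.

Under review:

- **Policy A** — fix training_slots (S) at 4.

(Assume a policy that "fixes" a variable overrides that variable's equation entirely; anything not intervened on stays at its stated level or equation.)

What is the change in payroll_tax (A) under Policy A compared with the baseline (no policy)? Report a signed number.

1750

Baseline:
  K = 32
  X = 63
  S = 102 + 4·63 = 354
  N = -41 + 2·32 + 6·63 + 354 = 755
  A = 149 − 6·354 + 755 = -1220
Policy A (S := 4):
  K = 32
  X = 63
  S = 4
  N = -41 + 2·32 + 6·63 + 4 = 405
  A = 149 − 6·4 + 405 = 530
Change in A: 530 − (-1220) = 1750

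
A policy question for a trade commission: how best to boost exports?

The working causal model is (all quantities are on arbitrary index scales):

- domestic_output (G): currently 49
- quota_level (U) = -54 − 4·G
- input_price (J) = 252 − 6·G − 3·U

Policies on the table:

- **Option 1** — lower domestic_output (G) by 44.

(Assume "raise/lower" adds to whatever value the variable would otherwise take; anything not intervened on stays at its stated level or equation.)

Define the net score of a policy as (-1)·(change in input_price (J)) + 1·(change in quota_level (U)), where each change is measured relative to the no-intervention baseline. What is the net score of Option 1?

Baseline:
  G = 49
  U = -54 − 4·49 = -250
  J = 252 − 6·49 − 3·(-250) = 708
Option 1 (G − 44):
  G = 49 − 44 = 5
  U = -54 − 4·5 = -74
  J = 252 − 6·5 − 3·(-74) = 444
ΔJ = 444 − 708 = -264; ΔU = -74 − (-250) = 176
Score = (-1)·(-264) + 1·176 = 440

440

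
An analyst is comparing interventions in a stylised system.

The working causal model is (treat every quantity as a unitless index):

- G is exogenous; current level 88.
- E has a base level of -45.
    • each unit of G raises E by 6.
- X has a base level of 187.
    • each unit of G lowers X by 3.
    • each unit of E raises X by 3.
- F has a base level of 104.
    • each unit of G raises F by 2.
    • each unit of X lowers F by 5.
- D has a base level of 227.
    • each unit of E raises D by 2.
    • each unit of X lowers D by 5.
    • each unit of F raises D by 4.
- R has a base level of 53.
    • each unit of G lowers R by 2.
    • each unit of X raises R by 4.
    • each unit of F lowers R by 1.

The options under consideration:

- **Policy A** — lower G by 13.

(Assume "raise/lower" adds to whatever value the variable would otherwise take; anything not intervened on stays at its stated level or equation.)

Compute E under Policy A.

Policy A (G − 13):
  G = 88 − 13 = 75
  E = -45 + 6·75 = 405

405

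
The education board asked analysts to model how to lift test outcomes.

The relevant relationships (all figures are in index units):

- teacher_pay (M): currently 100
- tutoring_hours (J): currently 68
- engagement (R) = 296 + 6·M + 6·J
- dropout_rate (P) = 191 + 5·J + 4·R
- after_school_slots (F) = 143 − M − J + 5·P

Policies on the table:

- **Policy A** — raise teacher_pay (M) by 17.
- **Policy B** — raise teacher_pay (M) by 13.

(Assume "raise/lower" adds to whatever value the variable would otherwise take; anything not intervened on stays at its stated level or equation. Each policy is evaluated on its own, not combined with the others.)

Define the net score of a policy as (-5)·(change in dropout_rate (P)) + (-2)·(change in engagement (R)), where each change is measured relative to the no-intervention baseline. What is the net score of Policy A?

-2244

Baseline:
  M = 100
  J = 68
  R = 296 + 6·100 + 6·68 = 1304
  P = 191 + 5·68 + 4·1304 = 5747
Policy A (M + 17):
  M = 100 + 17 = 117
  J = 68
  R = 296 + 6·117 + 6·68 = 1406
  P = 191 + 5·68 + 4·1406 = 6155
ΔP = 6155 − 5747 = 408; ΔR = 1406 − 1304 = 102
Score = (-5)·408 + (-2)·102 = -2244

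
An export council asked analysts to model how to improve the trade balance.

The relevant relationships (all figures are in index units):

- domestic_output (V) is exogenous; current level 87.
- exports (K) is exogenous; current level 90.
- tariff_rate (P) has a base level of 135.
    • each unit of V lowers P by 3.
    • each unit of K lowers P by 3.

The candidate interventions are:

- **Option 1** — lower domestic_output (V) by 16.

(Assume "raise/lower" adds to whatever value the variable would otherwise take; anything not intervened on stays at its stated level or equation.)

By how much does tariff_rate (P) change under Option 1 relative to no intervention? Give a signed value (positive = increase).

48

Baseline:
  V = 87
  K = 90
  P = 135 − 3·87 − 3·90 = -396
Option 1 (V − 16):
  V = 87 − 16 = 71
  K = 90
  P = 135 − 3·71 − 3·90 = -348
Change in P: -348 − (-396) = 48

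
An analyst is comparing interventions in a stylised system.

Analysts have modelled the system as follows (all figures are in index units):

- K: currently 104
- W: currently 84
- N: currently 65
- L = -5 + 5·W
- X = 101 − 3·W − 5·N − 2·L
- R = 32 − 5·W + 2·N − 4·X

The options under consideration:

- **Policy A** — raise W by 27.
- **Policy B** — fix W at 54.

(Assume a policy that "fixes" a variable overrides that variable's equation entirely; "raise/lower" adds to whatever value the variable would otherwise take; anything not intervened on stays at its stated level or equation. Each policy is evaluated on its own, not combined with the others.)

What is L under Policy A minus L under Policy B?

285

Policy A (W + 27):
  W = 84 + 27 = 111
  L = -5 + 5·111 = 550
Policy B (W := 54):
  W = 54
  L = -5 + 5·54 = 265
L: 550 − 265 = 285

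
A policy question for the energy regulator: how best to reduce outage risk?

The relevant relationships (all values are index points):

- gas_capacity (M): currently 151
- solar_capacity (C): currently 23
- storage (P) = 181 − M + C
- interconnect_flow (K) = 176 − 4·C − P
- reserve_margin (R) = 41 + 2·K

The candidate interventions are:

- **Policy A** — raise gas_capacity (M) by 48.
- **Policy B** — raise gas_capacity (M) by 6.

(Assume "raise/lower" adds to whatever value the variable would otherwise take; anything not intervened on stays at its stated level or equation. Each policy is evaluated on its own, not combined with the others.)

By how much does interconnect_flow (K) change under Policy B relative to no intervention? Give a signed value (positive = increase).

Baseline:
  M = 151
  C = 23
  P = 181 − 151 + 23 = 53
  K = 176 − 4·23 − 53 = 31
Policy B (M + 6):
  M = 151 + 6 = 157
  C = 23
  P = 181 − 157 + 23 = 47
  K = 176 − 4·23 − 47 = 37
Change in K: 37 − 31 = 6

6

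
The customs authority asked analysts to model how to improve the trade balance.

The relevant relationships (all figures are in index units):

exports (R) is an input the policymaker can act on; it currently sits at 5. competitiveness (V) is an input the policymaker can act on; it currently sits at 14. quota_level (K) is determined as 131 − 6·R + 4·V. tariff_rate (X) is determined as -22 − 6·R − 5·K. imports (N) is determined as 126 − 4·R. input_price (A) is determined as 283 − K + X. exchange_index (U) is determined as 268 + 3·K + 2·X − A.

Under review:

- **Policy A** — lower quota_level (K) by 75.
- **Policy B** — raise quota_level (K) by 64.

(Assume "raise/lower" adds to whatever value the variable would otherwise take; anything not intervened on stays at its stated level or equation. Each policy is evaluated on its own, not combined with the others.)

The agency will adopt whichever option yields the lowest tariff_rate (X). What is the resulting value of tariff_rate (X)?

-1157

Policy A (K − 75):
  R = 5
  V = 14
  K = 131 − 6·5 + 4·14 (−75 from intervention) = 82
  X = -22 − 6·5 − 5·82 = -462
Policy B (K + 64):
  R = 5
  V = 14
  K = 131 − 6·5 + 4·14 (+64 from intervention) = 221
  X = -22 − 6·5 − 5·221 = -1157
Comparing — Policy A: X=-462, Policy B: X=-1157. Lowest is -1157 (Policy B).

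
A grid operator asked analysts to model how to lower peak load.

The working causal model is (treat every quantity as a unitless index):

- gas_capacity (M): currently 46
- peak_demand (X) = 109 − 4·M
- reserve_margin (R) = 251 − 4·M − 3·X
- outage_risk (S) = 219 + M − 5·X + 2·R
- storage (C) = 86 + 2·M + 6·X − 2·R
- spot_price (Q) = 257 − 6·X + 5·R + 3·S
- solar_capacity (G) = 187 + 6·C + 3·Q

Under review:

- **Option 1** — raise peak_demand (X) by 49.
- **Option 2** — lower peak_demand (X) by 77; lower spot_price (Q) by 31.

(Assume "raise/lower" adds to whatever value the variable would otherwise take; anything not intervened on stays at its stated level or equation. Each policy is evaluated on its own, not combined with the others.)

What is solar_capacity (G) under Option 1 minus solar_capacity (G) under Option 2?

Option 1 (X + 49):
  M = 46
  X = 109 − 4·46 (+49 from intervention) = -26
  R = 251 − 4·46 − 3·(-26) = 145
  S = 219 + 46 − 5·(-26) + 2·145 = 685
  C = 86 + 2·46 + 6·(-26) − 2·145 = -268
  Q = 257 − 6·(-26) + 5·145 + 3·685 = 3193
  G = 187 + 6·(-268) + 3·3193 = 8158
Option 2 (X − 77, Q − 31):
  M = 46
  X = 109 − 4·46 (−77 from intervention) = -152
  R = 251 − 4·46 − 3·(-152) = 523
  S = 219 + 46 − 5·(-152) + 2·523 = 2071
  C = 86 + 2·46 + 6·(-152) − 2·523 = -1780
  Q = 257 − 6·(-152) + 5·523 + 3·2071 (−31 from intervention) = 9966
  G = 187 + 6·(-1780) + 3·9966 = 19405
G: 8158 − 19405 = -11247

-11247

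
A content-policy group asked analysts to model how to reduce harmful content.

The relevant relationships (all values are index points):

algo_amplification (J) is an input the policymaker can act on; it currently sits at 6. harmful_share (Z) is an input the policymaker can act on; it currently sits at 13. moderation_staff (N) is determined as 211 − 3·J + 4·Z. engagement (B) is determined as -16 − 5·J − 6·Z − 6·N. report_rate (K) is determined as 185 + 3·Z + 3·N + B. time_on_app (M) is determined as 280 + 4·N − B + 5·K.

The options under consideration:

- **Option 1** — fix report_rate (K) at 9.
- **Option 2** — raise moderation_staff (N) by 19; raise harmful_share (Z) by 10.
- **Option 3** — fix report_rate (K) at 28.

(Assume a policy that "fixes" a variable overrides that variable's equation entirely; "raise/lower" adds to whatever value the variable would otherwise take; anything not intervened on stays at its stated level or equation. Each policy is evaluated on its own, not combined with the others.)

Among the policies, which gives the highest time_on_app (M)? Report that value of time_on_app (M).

2994

Option 1 (K := 9):
  J = 6
  Z = 13
  N = 211 − 3·6 + 4·13 = 245
  B = -16 − 5·6 − 6·13 − 6·245 = -1594
  K = 9
  M = 280 + 4·245 − (-1594) + 5·9 = 2899
Option 2 (N + 19, Z + 10):
  J = 6
  Z = 13 + 10 = 23
  N = 211 − 3·6 + 4·23 (+19 from intervention) = 304
  B = -16 − 5·6 − 6·23 − 6·304 = -2008
  K = 185 + 3·23 + 3·304 + (-2008) = -842
  M = 280 + 4·304 − (-2008) + 5·(-842) = -706
Option 3 (K := 28):
  J = 6
  Z = 13
  N = 211 − 3·6 + 4·13 = 245
  B = -16 − 5·6 − 6·13 − 6·245 = -1594
  K = 28
  M = 280 + 4·245 − (-1594) + 5·28 = 2994
Comparing — Option 1: M=2899, Option 2: M=-706, Option 3: M=2994. Highest is 2994 (Option 3).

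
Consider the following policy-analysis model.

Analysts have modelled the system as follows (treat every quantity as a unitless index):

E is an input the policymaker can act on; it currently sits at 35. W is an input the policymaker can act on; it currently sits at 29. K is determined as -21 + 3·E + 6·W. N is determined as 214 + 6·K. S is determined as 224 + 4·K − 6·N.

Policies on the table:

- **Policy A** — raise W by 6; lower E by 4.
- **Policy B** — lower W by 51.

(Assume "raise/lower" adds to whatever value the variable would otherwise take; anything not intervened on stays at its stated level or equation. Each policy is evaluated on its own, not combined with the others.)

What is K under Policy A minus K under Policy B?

330

Policy A (W + 6, E − 4):
  E = 35 − 4 = 31
  W = 29 + 6 = 35
  K = -21 + 3·31 + 6·35 = 282
Policy B (W − 51):
  E = 35
  W = 29 − 51 = -22
  K = -21 + 3·35 + 6·(-22) = -48
K: 282 − (-48) = 330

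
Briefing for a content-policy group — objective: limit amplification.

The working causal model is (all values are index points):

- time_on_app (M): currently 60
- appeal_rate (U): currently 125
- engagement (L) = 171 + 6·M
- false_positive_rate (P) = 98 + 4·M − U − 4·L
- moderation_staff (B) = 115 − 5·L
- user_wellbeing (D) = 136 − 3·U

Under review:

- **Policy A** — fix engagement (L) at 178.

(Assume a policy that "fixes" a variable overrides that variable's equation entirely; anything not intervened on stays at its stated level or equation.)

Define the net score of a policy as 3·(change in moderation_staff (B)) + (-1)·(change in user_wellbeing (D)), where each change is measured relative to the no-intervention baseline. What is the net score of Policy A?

5295

Baseline:
  M = 60
  U = 125
  L = 171 + 6·60 = 531
  B = 115 − 5·531 = -2540
  D = 136 − 3·125 = -239
Policy A (L := 178):
  M = 60
  U = 125
  L = 178
  B = 115 − 5·178 = -775
  D = 136 − 3·125 = -239
ΔB = -775 − (-2540) = 1765; ΔD = -239 − (-239) = 0
Score = 3·1765 + (-1)·0 = 5295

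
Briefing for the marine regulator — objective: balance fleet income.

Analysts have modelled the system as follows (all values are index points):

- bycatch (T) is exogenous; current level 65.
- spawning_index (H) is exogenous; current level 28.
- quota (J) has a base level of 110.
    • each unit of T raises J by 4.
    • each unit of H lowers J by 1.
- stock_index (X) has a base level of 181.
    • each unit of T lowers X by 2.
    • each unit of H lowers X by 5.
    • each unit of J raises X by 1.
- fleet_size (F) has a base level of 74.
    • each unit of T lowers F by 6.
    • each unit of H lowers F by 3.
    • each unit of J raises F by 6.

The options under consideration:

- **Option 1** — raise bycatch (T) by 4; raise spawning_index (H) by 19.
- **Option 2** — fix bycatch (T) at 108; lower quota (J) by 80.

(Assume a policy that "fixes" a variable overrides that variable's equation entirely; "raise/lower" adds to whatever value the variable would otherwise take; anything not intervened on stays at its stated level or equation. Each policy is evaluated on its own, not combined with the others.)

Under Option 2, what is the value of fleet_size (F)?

1946

Option 2 (T := 108, J − 80):
  T = 108
  H = 28
  J = 110 + 4·108 − 28 (−80 from intervention) = 434
  F = 74 − 6·108 − 3·28 + 6·434 = 1946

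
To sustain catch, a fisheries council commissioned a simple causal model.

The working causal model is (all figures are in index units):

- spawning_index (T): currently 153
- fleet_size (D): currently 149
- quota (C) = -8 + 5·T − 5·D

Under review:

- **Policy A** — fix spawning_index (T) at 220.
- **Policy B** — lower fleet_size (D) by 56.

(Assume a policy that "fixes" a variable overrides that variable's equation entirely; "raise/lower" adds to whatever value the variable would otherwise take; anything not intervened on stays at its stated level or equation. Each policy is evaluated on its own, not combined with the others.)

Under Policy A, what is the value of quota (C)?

Policy A (T := 220):
  T = 220
  D = 149
  C = -8 + 5·220 − 5·149 = 347

347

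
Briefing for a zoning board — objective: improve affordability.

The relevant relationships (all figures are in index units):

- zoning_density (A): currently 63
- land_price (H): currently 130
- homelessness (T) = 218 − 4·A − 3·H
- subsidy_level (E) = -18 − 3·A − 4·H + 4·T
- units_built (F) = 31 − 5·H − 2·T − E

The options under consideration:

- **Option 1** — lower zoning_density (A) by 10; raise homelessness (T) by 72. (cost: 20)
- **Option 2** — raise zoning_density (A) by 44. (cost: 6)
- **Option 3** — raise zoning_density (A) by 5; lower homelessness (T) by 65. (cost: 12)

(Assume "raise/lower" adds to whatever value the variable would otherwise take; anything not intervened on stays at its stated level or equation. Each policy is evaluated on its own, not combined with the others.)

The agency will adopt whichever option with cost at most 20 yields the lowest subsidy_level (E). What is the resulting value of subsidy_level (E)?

Option 1 (A − 10, T + 72):
  A = 63 − 10 = 53
  H = 130
  T = 218 − 4·53 − 3·130 (+72 from intervention) = -312
  E = -18 − 3·53 − 4·130 + 4·(-312) = -1945
Option 2 (A + 44):
  A = 63 + 44 = 107
  H = 130
  T = 218 − 4·107 − 3·130 = -600
  E = -18 − 3·107 − 4·130 + 4·(-600) = -3259
Option 3 (A + 5, T − 65):
  A = 63 + 5 = 68
  H = 130
  T = 218 − 4·68 − 3·130 (−65 from intervention) = -509
  E = -18 − 3·68 − 4·130 + 4·(-509) = -2778
Comparing — Option 1: E=-1945, Option 2: E=-3259, Option 3: E=-2778. Lowest is -3259 (Option 2).

-3259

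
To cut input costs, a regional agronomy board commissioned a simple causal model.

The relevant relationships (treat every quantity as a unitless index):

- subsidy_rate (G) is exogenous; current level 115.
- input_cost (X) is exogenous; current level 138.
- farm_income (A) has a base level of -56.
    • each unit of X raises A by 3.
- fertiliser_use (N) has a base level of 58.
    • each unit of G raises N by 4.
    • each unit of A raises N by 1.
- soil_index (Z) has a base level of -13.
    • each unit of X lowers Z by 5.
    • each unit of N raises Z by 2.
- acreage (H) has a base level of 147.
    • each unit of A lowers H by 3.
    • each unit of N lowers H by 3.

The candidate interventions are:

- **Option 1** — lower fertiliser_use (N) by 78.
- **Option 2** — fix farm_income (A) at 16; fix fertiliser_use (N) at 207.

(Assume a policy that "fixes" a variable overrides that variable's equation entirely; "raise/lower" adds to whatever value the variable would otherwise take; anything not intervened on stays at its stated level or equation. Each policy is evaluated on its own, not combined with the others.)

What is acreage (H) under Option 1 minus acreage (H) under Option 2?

-2799

Option 1 (N − 78):
  G = 115
  X = 138
  A = -56 + 3·138 = 358
  N = 58 + 4·115 + 358 (−78 from intervention) = 798
  H = 147 − 3·358 − 3·798 = -3321
Option 2 (A := 16, N := 207):
  G = 115
  X = 138
  A = 16
  N = 207
  H = 147 − 3·16 − 3·207 = -522
H: -3321 − (-522) = -2799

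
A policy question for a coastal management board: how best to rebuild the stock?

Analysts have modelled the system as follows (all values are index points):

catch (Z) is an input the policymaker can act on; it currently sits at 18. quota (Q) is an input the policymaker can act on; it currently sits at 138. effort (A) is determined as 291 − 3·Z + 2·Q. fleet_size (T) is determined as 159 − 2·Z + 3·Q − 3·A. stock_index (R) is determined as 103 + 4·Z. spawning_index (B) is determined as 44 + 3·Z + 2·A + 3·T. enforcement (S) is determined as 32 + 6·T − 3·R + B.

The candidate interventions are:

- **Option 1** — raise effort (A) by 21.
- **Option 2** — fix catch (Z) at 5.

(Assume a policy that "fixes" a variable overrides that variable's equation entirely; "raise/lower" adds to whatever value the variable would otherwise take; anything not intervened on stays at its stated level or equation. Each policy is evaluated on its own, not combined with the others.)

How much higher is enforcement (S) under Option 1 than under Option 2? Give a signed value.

99

Option 1 (A + 21):
  Z = 18
  Q = 138
  A = 291 − 3·18 + 2·138 (+21 from intervention) = 534
  T = 159 − 2·18 + 3·138 − 3·534 = -1065
  R = 103 + 4·18 = 175
  B = 44 + 3·18 + 2·534 + 3·(-1065) = -2029
  S = 32 + 6·(-1065) − 3·175 + (-2029) = -8912
Option 2 (Z := 5):
  Z = 5
  Q = 138
  A = 291 − 3·5 + 2·138 = 552
  T = 159 − 2·5 + 3·138 − 3·552 = -1093
  R = 103 + 4·5 = 123
  B = 44 + 3·5 + 2·552 + 3·(-1093) = -2116
  S = 32 + 6·(-1093) − 3·123 + (-2116) = -9011
S: -8912 − (-9011) = 99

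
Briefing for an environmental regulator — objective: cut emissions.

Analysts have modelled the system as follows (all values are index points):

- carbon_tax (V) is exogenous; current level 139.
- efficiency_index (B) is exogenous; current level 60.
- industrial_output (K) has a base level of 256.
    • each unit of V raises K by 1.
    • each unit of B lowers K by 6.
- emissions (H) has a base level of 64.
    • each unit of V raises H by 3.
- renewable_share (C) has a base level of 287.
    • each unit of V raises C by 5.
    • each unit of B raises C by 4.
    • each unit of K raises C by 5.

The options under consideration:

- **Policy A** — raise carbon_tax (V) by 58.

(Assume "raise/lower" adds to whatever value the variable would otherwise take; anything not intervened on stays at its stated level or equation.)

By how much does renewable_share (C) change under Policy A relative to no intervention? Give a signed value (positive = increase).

580

Baseline:
  V = 139
  B = 60
  K = 256 + 139 − 6·60 = 35
  C = 287 + 5·139 + 4·60 + 5·35 = 1397
Policy A (V + 58):
  V = 139 + 58 = 197
  B = 60
  K = 256 + 197 − 6·60 = 93
  C = 287 + 5·197 + 4·60 + 5·93 = 1977
Change in C: 1977 − 1397 = 580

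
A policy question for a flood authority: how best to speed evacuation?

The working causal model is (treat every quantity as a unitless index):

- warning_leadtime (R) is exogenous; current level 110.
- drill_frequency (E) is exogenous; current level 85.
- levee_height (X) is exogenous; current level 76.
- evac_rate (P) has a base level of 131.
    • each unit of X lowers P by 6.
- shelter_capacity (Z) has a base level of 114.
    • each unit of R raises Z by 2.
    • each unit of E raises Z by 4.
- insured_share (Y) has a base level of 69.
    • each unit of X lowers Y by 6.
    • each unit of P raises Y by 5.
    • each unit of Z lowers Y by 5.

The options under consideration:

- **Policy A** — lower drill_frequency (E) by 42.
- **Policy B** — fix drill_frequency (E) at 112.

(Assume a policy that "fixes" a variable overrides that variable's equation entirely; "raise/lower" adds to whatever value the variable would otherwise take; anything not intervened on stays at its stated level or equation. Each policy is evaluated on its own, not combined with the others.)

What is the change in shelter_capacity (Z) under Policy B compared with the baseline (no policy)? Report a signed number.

108

Baseline:
  R = 110
  E = 85
  Z = 114 + 2·110 + 4·85 = 674
Policy B (E := 112):
  R = 110
  E = 112
  Z = 114 + 2·110 + 4·112 = 782
Change in Z: 782 − 674 = 108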